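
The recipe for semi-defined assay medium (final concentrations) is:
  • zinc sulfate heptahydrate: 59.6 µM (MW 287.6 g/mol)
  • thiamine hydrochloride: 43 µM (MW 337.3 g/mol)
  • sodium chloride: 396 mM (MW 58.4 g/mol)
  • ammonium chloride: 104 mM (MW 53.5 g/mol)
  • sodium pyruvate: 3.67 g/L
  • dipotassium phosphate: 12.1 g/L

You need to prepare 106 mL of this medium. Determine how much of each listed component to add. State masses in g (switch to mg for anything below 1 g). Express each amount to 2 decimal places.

zinc sulfate heptahydrate 1.82 mg; thiamine hydrochloride 1.54 mg; sodium chloride 2.45 g; ammonium chloride 589.78 mg; sodium pyruvate 389.02 mg; dipotassium phosphate 1.28 g

Working volume: 106 mL = 0.106 L.
zinc sulfate heptahydrate: 59.6 µmol/L × 287.6 g/mol × 0.106 L ÷ 1000 = 1.82 mg
thiamine hydrochloride: 43 µmol/L × 337.3 g/mol × 0.106 L ÷ 1000 = 1.54 mg
sodium chloride: 396 mmol/L × 58.4 g/mol × 0.106 L ÷ 1000 = 2.45 g
ammonium chloride: 104 mmol/L × 53.5 mg/mmol × 0.106 L = 589.78 mg
sodium pyruvate: 3.67 g/L × 0.106 L = 0.38902 g = 389.02 mg
dipotassium phosphate: 12.1 g/L × 0.106 L = 1.28 g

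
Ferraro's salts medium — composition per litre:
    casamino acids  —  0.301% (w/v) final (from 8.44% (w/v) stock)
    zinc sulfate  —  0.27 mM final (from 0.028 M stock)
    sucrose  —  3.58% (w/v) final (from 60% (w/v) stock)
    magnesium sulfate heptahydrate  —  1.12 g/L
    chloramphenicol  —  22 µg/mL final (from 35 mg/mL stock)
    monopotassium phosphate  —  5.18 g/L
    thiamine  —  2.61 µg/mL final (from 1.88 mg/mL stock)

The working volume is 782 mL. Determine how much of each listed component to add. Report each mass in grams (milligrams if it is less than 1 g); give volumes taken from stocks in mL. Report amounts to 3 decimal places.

casamino acids 27.889 mL; zinc sulfate 7.541 mL; sucrose 46.659 mL; magnesium sulfate heptahydrate 875.840 mg; chloramphenicol 0.492 mL; monopotassium phosphate 4.051 g; thiamine 1.086 mL

Target volume = 782 mL = 0.782 L.
casamino acids: V = C2·V2/C1 = 0.301% ÷ 8.44% × 782 mL = 27.889 mL
zinc sulfate: V = C2·V2/C1 = 0.27 mM × 782 mL ÷ 28 mM = 7.541 mL
sucrose: V = C2·V2/C1 = 3.58% ÷ 60% × 782 mL = 46.659 mL
magnesium sulfate heptahydrate: 1.12 g/L × 0.782 L = 0.87584 g = 875.840 mg
chloramphenicol: dilute stock: 22 µg/mL × 782 mL ÷ 35000 µg/mL = 0.492 mL
monopotassium phosphate: 5.18 g/L × 0.782 L = 4.051 g
thiamine: dilute stock: 2.61 µg/mL × 782 mL ÷ 1880 µg/mL = 1.086 mL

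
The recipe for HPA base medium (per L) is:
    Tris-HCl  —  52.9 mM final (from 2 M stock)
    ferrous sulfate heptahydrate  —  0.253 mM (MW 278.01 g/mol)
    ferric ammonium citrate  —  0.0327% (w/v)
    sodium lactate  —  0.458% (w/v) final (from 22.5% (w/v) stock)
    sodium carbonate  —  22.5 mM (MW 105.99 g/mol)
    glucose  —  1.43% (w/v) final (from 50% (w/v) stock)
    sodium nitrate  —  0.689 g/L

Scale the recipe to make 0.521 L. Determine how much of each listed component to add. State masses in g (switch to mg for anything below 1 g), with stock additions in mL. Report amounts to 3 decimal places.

Tris-HCl 13.780 mL; ferrous sulfate heptahydrate 36.645 mg; ferric ammonium citrate 170.367 mg; sodium lactate 10.605 mL; sodium carbonate 1.242 g; glucose 14.901 mL; sodium nitrate 358.969 mg

Scale factor relative to 1 L: 0.521.
Tris-HCl: C1V1 = C2V2 → 52.9 mM × 521 mL ÷ 2000 mM = 13.780 mL
ferrous sulfate heptahydrate: 0.253 mmol/L × 278.01 mg/mmol × 0.521 L = 36.645 mg
ferric ammonium citrate: 0.0327% w/v = 0.327 g/L → 0.327 × 0.521 L = 0.170367 g = 170.367 mg
sodium lactate: V = C2·V2/C1 = 0.458% ÷ 22.5% × 521 mL = 10.605 mL
sodium carbonate: 22.5 mmol/L × 105.99 g/mol × 0.521 L ÷ 1000 = 1.242 g
glucose: C1V1 = C2V2 → 1.43% ÷ 50% × 521 mL = 14.901 mL
sodium nitrate: 0.689 g/L × 0.521 L = 0.358969 g = 358.969 mg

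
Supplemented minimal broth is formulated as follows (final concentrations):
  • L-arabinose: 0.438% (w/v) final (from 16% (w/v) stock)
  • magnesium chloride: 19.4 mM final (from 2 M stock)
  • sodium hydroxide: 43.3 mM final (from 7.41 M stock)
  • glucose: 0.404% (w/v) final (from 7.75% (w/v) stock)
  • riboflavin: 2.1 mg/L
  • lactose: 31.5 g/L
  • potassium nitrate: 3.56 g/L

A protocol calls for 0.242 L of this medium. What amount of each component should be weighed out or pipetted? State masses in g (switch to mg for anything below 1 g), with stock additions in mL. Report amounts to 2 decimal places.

Scale factor relative to 1 L: 0.242.
L-arabinose: dilute stock: 0.438% ÷ 16% × 242 mL = 6.62 mL
magnesium chloride: C1V1 = C2V2 → 19.4 mM × 242 mL ÷ 2000 mM = 2.35 mL
sodium hydroxide: C1V1 = C2V2 → 43.3 mM × 242 mL ÷ 7410 mM = 1.41 mL
glucose: C1V1 = C2V2 → 0.404% ÷ 7.75% × 242 mL = 12.62 mL
riboflavin: 2.1 mg/L × 0.242 L = 0.51 mg
lactose: 31.5 g/L × 0.242 L = 7.62 g
potassium nitrate: 3.56 g/L × 0.242 L = 0.86152 g = 861.52 mg

L-arabinose 6.62 mL; magnesium chloride 2.35 mL; sodium hydroxide 1.41 mL; glucose 12.62 mL; riboflavin 0.51 mg; lactose 7.62 g; potassium nitrate 861.52 mg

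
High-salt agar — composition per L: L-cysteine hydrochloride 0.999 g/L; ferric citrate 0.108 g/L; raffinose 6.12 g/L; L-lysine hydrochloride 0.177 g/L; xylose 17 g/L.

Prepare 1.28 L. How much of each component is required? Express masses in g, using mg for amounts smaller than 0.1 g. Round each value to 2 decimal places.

L-cysteine hydrochloride 1.28 g; ferric citrate 0.14 g; raffinose 7.83 g; L-lysine hydrochloride 0.23 g; xylose 21.76 g

Working volume: 1.28 L.
L-cysteine hydrochloride: 0.999 g/L × 1.28 L = 1.28 g
ferric citrate: 0.108 g/L × 1.28 L = 0.14 g
raffinose: 6.12 g/L × 1.28 L = 7.83 g
L-lysine hydrochloride: 0.177 g/L × 1.28 L = 0.23 g
xylose: 17 g/L × 1.28 L = 21.76 g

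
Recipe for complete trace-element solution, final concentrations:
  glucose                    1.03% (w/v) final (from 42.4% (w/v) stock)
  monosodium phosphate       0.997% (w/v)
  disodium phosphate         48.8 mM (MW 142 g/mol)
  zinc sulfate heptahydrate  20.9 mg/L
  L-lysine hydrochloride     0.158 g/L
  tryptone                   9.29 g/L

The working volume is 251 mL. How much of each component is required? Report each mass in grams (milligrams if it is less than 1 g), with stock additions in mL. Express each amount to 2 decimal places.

Scale factor relative to 1 L: 0.251.
glucose: C1V1 = C2V2 → 1.03% ÷ 42.4% × 251 mL = 6.10 mL
monosodium phosphate: 0.997% w/v = 9.97 g/L → 9.97 × 0.251 L = 2.50 g
disodium phosphate: 48.8 mmol/L × 142 g/mol × 0.251 L ÷ 1000 = 1.74 g
zinc sulfate heptahydrate: 20.9 mg/L × 0.251 L = 5.25 mg
L-lysine hydrochloride: 0.158 g/L × 0.251 L = 0.039658 g = 39.66 mg
tryptone: 9.29 g/L × 0.251 L = 2.33 g

glucose 6.10 mL; monosodium phosphate 2.50 g; disodium phosphate 1.74 g; zinc sulfate heptahydrate 5.25 mg; L-lysine hydrochloride 39.66 mg; tryptone 2.33 g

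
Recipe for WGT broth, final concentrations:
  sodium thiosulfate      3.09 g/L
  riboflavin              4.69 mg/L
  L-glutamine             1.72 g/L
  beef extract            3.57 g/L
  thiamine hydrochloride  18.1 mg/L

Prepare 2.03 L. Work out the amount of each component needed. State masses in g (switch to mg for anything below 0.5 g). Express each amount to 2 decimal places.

sodium thiosulfate 6.27 g; riboflavin 9.52 mg; L-glutamine 3.49 g; beef extract 7.25 g; thiamine hydrochloride 36.74 mg

Working volume: 2.03 L.
sodium thiosulfate: 3.09 g/L × 2.03 L = 6.27 g
riboflavin: 4.69 mg/L × 2.03 L = 9.52 mg
L-glutamine: 1.72 g/L × 2.03 L = 3.49 g
beef extract: 3.57 g/L × 2.03 L = 7.25 g
thiamine hydrochloride: 18.1 mg/L × 2.03 L = 36.74 mg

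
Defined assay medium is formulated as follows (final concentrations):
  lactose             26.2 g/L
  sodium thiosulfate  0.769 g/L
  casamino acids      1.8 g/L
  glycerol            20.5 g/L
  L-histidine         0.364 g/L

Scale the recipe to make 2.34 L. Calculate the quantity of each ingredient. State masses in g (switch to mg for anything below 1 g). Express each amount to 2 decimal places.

lactose 61.31 g; sodium thiosulfate 1.80 g; casamino acids 4.21 g; glycerol 47.97 g; L-histidine 851.76 mg

Working volume: 2.34 L.
lactose: 26.2 g/L × 2.34 L = 61.31 g
sodium thiosulfate: 0.769 g/L × 2.34 L = 1.80 g
casamino acids: 1.8 g/L × 2.34 L = 4.21 g
glycerol: 20.5 g/L × 2.34 L = 47.97 g
L-histidine: 0.364 g/L × 2.34 L = 0.85176 g = 851.76 mg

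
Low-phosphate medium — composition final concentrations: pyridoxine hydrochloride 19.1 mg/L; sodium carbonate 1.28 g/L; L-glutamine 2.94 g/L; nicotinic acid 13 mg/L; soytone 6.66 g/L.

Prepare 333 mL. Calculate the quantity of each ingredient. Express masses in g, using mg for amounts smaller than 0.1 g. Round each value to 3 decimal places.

Target volume = 333 mL = 0.333 L.
pyridoxine hydrochloride: 19.1 mg/L × 0.333 L = 6.360 mg
sodium carbonate: 1.28 g/L × 0.333 L = 0.426 g
L-glutamine: 2.94 g/L × 0.333 L = 0.979 g
nicotinic acid: 13 mg/L × 0.333 L = 4.329 mg
soytone: 6.66 g/L × 0.333 L = 2.218 g

pyridoxine hydrochloride 6.360 mg; sodium carbonate 0.426 g; L-glutamine 0.979 g; nicotinic acid 4.329 mg; soytone 2.218 g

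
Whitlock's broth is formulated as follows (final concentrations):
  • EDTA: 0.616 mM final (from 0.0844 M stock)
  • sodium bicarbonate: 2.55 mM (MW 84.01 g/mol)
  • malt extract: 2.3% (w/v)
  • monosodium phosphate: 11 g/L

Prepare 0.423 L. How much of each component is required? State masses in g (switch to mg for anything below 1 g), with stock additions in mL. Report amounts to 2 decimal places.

Scale factor relative to 1 L: 0.423.
EDTA: C1V1 = C2V2 → 0.616 mM × 423 mL ÷ 84.4 mM = 3.09 mL
sodium bicarbonate: 2.55 mmol/L × 84.01 mg/mmol × 0.423 L = 90.62 mg
malt extract: 2.3% w/v = 23 g/L → 23 × 0.423 L = 9.73 g
monosodium phosphate: 11 g/L × 0.423 L = 4.65 g

EDTA 3.09 mL; sodium bicarbonate 90.62 mg; malt extract 9.73 g; monosodium phosphate 4.65 g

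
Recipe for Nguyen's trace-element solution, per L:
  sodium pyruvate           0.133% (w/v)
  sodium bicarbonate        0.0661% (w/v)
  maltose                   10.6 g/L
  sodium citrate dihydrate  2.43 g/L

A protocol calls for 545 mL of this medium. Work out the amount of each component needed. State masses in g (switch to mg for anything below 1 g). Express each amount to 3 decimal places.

Target volume = 545 mL = 0.545 L.
sodium pyruvate: 0.133% w/v = 1.33 g/L → 1.33 × 0.545 L = 0.72485 g = 724.850 mg
sodium bicarbonate: 0.0661 g per 100 mL × 545 mL ÷ 100 = 0.360245 g = 360.245 mg
maltose: 10.6 g/L × 0.545 L = 5.777 g
sodium citrate dihydrate: 2.43 g/L × 0.545 L = 1.324 g

sodium pyruvate 724.850 mg; sodium bicarbonate 360.245 mg; maltose 5.777 g; sodium citrate dihydrate 1.324 g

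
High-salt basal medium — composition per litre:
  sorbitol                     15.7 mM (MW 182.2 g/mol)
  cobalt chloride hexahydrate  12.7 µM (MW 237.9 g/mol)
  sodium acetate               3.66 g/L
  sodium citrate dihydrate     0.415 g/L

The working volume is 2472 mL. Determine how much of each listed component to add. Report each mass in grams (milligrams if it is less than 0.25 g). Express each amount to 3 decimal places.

sorbitol 7.071 g; cobalt chloride hexahydrate 7.469 mg; sodium acetate 9.048 g; sodium citrate dihydrate 1.026 g

Scale factor relative to 1 L: 2.472.
sorbitol: 15.7 mmol/L × 182.2 g/mol × 2.472 L ÷ 1000 = 7.071 g
cobalt chloride hexahydrate: 12.7 µmol/L × 237.9 g/mol × 2.472 L ÷ 1000 = 7.469 mg
sodium acetate: 3.66 g/L × 2.472 L = 9.048 g
sodium citrate dihydrate: 0.415 g/L × 2.472 L = 1.026 g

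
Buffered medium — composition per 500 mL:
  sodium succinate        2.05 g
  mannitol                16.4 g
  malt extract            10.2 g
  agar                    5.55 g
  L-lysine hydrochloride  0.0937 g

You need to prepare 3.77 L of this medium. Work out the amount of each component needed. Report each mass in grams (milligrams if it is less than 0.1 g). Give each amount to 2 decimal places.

Scale factor = 3770 mL / 500 mL = 7.54.
sodium succinate: 2.05 g × (3770 mL / 500 mL) = 15.46 g
mannitol: 16.4 g × (3770 mL / 500 mL) = 123.66 g
malt extract: 10.2 g × (3770 mL / 500 mL) = 76.91 g
agar: 5.55 g × (3770 mL / 500 mL) = 41.85 g
L-lysine hydrochloride: 0.0937 g × (3770 mL / 500 mL) = 0.71 g

sodium succinate 15.46 g; mannitol 123.66 g; malt extract 76.91 g; agar 41.85 g; L-lysine hydrochloride 0.71 g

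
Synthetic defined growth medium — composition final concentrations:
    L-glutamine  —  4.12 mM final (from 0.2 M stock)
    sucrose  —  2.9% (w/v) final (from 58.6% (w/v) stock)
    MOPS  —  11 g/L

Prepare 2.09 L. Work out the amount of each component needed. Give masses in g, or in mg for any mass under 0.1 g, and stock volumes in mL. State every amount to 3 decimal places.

Scale factor relative to 1 L: 2.09.
L-glutamine: dilute stock: 4.12 mM × 2090 mL ÷ 200 mM = 43.054 mL
sucrose: dilute stock: 2.9% ÷ 58.6% × 2090 mL = 103.430 mL
MOPS: 11 g/L × 2.09 L = 22.990 g

L-glutamine 43.054 mL; sucrose 103.430 mL; MOPS 22.990 g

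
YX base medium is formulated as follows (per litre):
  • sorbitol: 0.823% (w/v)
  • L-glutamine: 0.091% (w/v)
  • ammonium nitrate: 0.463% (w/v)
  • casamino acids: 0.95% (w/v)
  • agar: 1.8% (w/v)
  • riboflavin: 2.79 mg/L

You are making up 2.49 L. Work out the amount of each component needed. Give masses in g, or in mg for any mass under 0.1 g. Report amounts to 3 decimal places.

sorbitol 20.493 g; L-glutamine 2.266 g; ammonium nitrate 11.529 g; casamino acids 23.655 g; agar 44.820 g; riboflavin 6.947 mg

Scale factor relative to 1 L: 2.49.
sorbitol: 0.823 g per 100 mL × 2490 mL ÷ 100 = 20.493 g
L-glutamine: 0.091 g per 100 mL × 2490 mL ÷ 100 = 2.266 g
ammonium nitrate: 0.463% w/v = 4.63 g/L → 4.63 × 2.49 L = 11.529 g
casamino acids: 0.95% w/v = 9.5 g/L → 9.5 × 2.49 L = 23.655 g
agar: 1.8% w/v = 18 g/L → 18 × 2.49 L = 44.820 g
riboflavin: 2.79 mg/L × 2.49 L = 6.947 mg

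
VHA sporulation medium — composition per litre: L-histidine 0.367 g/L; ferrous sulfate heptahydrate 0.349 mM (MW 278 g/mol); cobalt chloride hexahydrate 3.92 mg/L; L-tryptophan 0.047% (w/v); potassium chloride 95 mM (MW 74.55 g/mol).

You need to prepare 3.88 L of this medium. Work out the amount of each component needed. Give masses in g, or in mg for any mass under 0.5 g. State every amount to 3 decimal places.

L-histidine 1.424 g; ferrous sulfate heptahydrate 376.445 mg; cobalt chloride hexahydrate 15.210 mg; L-tryptophan 1.824 g; potassium chloride 27.479 g

Scale factor relative to 1 L: 3.88.
L-histidine: 0.367 g/L × 3.88 L = 1.424 g
ferrous sulfate heptahydrate: 0.349 mmol/L × 278 mg/mmol × 3.88 L = 376.445 mg
cobalt chloride hexahydrate: 3.92 mg/L × 3.88 L = 15.210 mg
L-tryptophan: 0.047% w/v = 0.47 g/L → 0.47 × 3.88 L = 1.824 g
potassium chloride: 95 mmol/L × 74.55 g/mol × 3.88 L ÷ 1000 = 27.479 g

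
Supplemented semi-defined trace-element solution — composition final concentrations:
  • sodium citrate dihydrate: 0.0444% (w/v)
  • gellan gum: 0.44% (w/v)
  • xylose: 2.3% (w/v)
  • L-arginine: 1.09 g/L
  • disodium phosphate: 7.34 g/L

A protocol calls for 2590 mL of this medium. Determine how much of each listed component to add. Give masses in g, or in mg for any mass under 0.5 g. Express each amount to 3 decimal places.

sodium citrate dihydrate 1.150 g; gellan gum 11.396 g; xylose 59.570 g; L-arginine 2.823 g; disodium phosphate 19.011 g

Working volume: 2590 mL = 2.59 L.
sodium citrate dihydrate: 0.0444% w/v = 0.444 g/L → 0.444 × 2.59 L = 1.150 g
gellan gum: 0.44% w/v = 4.4 g/L → 4.4 × 2.59 L = 11.396 g
xylose: 2.3% w/v = 23 g/L → 23 × 2.59 L = 59.570 g
L-arginine: 1.09 g/L × 2.59 L = 2.823 g
disodium phosphate: 7.34 g/L × 2.59 L = 19.011 g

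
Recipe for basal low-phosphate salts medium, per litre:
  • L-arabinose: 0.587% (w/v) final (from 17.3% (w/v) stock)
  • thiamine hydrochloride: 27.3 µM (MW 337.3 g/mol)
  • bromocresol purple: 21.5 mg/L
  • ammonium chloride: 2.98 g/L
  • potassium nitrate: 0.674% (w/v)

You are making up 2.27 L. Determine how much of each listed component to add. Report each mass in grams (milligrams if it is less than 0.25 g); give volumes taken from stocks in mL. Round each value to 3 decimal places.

L-arabinose 77.023 mL; thiamine hydrochloride 20.903 mg; bromocresol purple 48.805 mg; ammonium chloride 6.765 g; potassium nitrate 15.300 g

Scale factor relative to 1 L: 2.27.
L-arabinose: dilute stock: 0.587% ÷ 17.3% × 2270 mL = 77.023 mL
thiamine hydrochloride: 27.3 µmol/L × 337.3 g/mol × 2.27 L ÷ 1000 = 20.903 mg
bromocresol purple: 21.5 mg/L × 2.27 L = 48.805 mg
ammonium chloride: 2.98 g/L × 2.27 L = 6.765 g
potassium nitrate: 0.674 g per 100 mL × 2270 mL ÷ 100 = 15.300 g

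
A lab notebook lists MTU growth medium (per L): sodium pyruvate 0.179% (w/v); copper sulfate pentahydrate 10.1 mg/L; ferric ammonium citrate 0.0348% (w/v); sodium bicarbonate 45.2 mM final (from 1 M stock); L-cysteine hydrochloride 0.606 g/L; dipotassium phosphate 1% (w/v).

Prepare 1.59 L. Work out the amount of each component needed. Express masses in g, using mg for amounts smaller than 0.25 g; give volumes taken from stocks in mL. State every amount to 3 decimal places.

Working volume: 1.59 L.
sodium pyruvate: 0.179 g per 100 mL × 1590 mL ÷ 100 = 2.846 g
copper sulfate pentahydrate: 10.1 mg/L × 1.59 L = 16.059 mg
ferric ammonium citrate: 0.0348 g per 100 mL × 1590 mL ÷ 100 = 0.553 g
sodium bicarbonate: dilute stock: 45.2 mM × 1590 mL ÷ 1000 mM = 71.868 mL
L-cysteine hydrochloride: 0.606 g/L × 1.59 L = 0.964 g
dipotassium phosphate: 1% w/v = 10 g/L → 10 × 1.59 L = 15.900 g

sodium pyruvate 2.846 g; copper sulfate pentahydrate 16.059 mg; ferric ammonium citrate 0.553 g; sodium bicarbonate 71.868 mL; L-cysteine hydrochloride 0.964 g; dipotassium phosphate 15.900 g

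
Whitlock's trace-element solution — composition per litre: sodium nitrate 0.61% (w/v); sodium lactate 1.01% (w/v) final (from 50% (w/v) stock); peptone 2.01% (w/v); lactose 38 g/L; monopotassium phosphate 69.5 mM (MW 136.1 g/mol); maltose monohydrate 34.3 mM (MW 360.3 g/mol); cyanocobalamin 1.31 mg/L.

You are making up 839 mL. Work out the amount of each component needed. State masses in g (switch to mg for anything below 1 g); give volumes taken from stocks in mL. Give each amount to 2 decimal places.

Working volume: 839 mL = 0.839 L.
sodium nitrate: 0.61% w/v = 6.1 g/L → 6.1 × 0.839 L = 5.12 g
sodium lactate: V = C2·V2/C1 = 1.01% ÷ 50% × 839 mL = 16.95 mL
peptone: 2.01% w/v = 20.1 g/L → 20.1 × 0.839 L = 16.86 g
lactose: 38 g/L × 0.839 L = 31.88 g
monopotassium phosphate: 69.5 mmol/L × 136.1 g/mol × 0.839 L ÷ 1000 = 7.94 g
maltose monohydrate: 34.3 mmol/L × 360.3 g/mol × 0.839 L ÷ 1000 = 10.37 g
cyanocobalamin: 1.31 mg/L × 0.839 L = 1.10 mg

sodium nitrate 5.12 g; sodium lactate 16.95 mL; peptone 16.86 g; lactose 31.88 g; monopotassium phosphate 7.94 g; maltose monohydrate 10.37 g; cyanocobalamin 1.10 mg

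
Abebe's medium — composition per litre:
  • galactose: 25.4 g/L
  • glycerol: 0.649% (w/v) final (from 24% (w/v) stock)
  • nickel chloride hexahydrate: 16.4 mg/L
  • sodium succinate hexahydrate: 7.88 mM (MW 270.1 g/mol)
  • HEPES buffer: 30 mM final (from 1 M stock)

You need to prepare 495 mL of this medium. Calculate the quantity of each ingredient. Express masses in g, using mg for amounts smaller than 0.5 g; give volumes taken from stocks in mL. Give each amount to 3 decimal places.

galactose 12.573 g; glycerol 13.386 mL; nickel chloride hexahydrate 8.118 mg; sodium succinate hexahydrate 1.054 g; HEPES buffer 14.850 mL

Target volume = 495 mL = 0.495 L.
galactose: 25.4 g/L × 0.495 L = 12.573 g
glycerol: V = C2·V2/C1 = 0.649% ÷ 24% × 495 mL = 13.386 mL
nickel chloride hexahydrate: 16.4 mg/L × 0.495 L = 8.118 mg
sodium succinate hexahydrate: 7.88 mmol/L × 270.1 g/mol × 0.495 L ÷ 1000 = 1.054 g
HEPES buffer: C1V1 = C2V2 → 30 mM × 495 mL ÷ 1000 mM = 14.850 mL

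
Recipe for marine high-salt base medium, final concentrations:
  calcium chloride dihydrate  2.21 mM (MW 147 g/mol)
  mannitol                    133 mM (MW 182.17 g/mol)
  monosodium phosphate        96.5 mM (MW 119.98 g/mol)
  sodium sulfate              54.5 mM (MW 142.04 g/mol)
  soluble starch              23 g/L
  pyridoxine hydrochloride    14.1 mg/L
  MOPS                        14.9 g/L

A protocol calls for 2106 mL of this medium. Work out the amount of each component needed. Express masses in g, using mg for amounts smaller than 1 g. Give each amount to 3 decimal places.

calcium chloride dihydrate 684.176 mg; mannitol 51.025 g; monosodium phosphate 24.383 g; sodium sulfate 16.303 g; soluble starch 48.438 g; pyridoxine hydrochloride 29.695 mg; MOPS 31.379 g

Working volume: 2106 mL = 2.106 L.
calcium chloride dihydrate: 2.21 mmol/L × 147 mg/mmol × 2.106 L = 684.176 mg
mannitol: 133 mmol/L × 182.17 g/mol × 2.106 L ÷ 1000 = 51.025 g
monosodium phosphate: 96.5 mmol/L × 119.98 g/mol × 2.106 L ÷ 1000 = 24.383 g
sodium sulfate: 54.5 mmol/L × 142.04 g/mol × 2.106 L ÷ 1000 = 16.303 g
soluble starch: 23 g/L × 2.106 L = 48.438 g
pyridoxine hydrochloride: 14.1 mg/L × 2.106 L = 29.695 mg
MOPS: 14.9 g/L × 2.106 L = 31.379 g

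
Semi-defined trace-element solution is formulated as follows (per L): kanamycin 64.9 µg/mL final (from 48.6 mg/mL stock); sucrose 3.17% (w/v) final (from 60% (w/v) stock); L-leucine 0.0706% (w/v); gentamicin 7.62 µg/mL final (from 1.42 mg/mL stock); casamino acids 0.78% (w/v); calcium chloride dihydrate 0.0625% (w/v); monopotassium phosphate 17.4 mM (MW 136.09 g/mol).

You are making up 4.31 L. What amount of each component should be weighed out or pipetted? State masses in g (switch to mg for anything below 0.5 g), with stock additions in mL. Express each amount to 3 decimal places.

kanamycin 5.756 mL; sucrose 227.712 mL; L-leucine 3.043 g; gentamicin 23.128 mL; casamino acids 33.618 g; calcium chloride dihydrate 2.694 g; monopotassium phosphate 10.206 g

Working volume: 4.31 L.
kanamycin: V = C2·V2/C1 = 64.9 µg/mL × 4310 mL ÷ 48600 µg/mL = 5.756 mL
sucrose: dilute stock: 3.17% ÷ 60% × 4310 mL = 227.712 mL
L-leucine: 0.0706 g per 100 mL × 4310 mL ÷ 100 = 3.043 g
gentamicin: C1V1 = C2V2 → 7.62 µg/mL × 4310 mL ÷ 1420 µg/mL = 23.128 mL
casamino acids: 0.78% w/v = 7.8 g/L → 7.8 × 4.31 L = 33.618 g
calcium chloride dihydrate: 0.0625% w/v = 0.625 g/L → 0.625 × 4.31 L = 2.694 g
monopotassium phosphate: 17.4 mmol/L × 136.09 g/mol × 4.31 L ÷ 1000 = 10.206 g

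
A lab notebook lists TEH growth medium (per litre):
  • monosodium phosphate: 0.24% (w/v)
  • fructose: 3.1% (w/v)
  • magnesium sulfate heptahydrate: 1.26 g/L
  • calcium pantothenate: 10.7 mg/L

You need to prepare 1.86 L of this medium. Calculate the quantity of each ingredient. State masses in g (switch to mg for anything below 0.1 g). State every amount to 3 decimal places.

monosodium phosphate 4.464 g; fructose 57.660 g; magnesium sulfate heptahydrate 2.344 g; calcium pantothenate 19.902 mg

Working volume: 1.86 L.
monosodium phosphate: 0.24% w/v = 2.4 g/L → 2.4 × 1.86 L = 4.464 g
fructose: 3.1 g per 100 mL × 1860 mL ÷ 100 = 57.660 g
magnesium sulfate heptahydrate: 1.26 g/L × 1.86 L = 2.344 g
calcium pantothenate: 10.7 mg/L × 1.86 L = 19.902 mg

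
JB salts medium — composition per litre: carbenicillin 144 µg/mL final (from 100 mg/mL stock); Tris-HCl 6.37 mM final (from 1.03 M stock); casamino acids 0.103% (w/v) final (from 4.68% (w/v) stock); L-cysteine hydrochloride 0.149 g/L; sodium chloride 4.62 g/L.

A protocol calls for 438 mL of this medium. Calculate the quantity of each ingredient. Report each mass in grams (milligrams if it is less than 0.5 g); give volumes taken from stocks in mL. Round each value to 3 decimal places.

carbenicillin 0.631 mL; Tris-HCl 2.709 mL; casamino acids 9.640 mL; L-cysteine hydrochloride 65.262 mg; sodium chloride 2.024 g

Target volume = 438 mL = 0.438 L.
carbenicillin: C1V1 = C2V2 → 144 µg/mL × 438 mL ÷ 100000 µg/mL = 0.631 mL
Tris-HCl: C1V1 = C2V2 → 6.37 mM × 438 mL ÷ 1030 mM = 2.709 mL
casamino acids: dilute stock: 0.103% ÷ 4.68% × 438 mL = 9.640 mL
L-cysteine hydrochloride: 0.149 g/L × 0.438 L = 0.065262 g = 65.262 mg
sodium chloride: 4.62 g/L × 0.438 L = 2.024 g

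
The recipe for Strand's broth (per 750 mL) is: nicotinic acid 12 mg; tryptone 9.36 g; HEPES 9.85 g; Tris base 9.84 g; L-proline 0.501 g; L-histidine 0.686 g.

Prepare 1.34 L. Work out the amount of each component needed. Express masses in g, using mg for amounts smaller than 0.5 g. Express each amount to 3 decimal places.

nicotinic acid 21.440 mg; tryptone 16.723 g; HEPES 17.599 g; Tris base 17.581 g; L-proline 0.895 g; L-histidine 1.226 g

Ratio of target to recipe volume: 1340 / 750 = 1.78667.
nicotinic acid: 12 mg × (1340 mL / 750 mL) = 21.440 mg
tryptone: 9.36 g × (1340 mL / 750 mL) = 16.723 g
HEPES: 9.85 g × (1340 mL / 750 mL) = 17.599 g
Tris base: 9.84 g × (1340 mL / 750 mL) = 17.581 g
L-proline: 0.501 g × (1340 mL / 750 mL) = 0.895 g
L-histidine: 0.686 g × (1340 mL / 750 mL) = 1.226 g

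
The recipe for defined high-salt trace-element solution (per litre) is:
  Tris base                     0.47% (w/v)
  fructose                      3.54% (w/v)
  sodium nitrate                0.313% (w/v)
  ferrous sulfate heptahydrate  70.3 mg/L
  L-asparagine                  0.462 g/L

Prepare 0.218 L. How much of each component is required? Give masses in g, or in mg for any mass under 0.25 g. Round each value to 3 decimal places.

Scale factor relative to 1 L: 0.218.
Tris base: 0.47% w/v = 4.7 g/L → 4.7 × 0.218 L = 1.025 g
fructose: 3.54 g per 100 mL × 218 mL ÷ 100 = 7.717 g
sodium nitrate: 0.313% w/v = 3.13 g/L → 3.13 × 0.218 L = 0.682 g
ferrous sulfate heptahydrate: 70.3 mg/L × 0.218 L = 15.325 mg
L-asparagine: 0.462 g/L × 0.218 L = 0.100716 g = 100.716 mg

Tris base 1.025 g; fructose 7.717 g; sodium nitrate 0.682 g; ferrous sulfate heptahydrate 15.325 mg; L-asparagine 100.716 mg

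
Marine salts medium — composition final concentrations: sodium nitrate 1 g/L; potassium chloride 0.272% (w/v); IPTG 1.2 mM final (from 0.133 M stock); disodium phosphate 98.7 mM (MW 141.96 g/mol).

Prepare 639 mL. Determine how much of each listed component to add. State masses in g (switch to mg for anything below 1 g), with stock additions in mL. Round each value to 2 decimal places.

Scale factor relative to 1 L: 0.639.
sodium nitrate: 1 g/L × 0.639 L = 0.639 g = 639.00 mg
potassium chloride: 0.272 g per 100 mL × 639 mL ÷ 100 = 1.74 g
IPTG: dilute stock: 1.2 mM × 639 mL ÷ 133 mM = 5.77 mL
disodium phosphate: 98.7 mmol/L × 141.96 g/mol × 0.639 L ÷ 1000 = 8.95 g

sodium nitrate 639.00 mg; potassium chloride 1.74 g; IPTG 5.77 mL; disodium phosphate 8.95 g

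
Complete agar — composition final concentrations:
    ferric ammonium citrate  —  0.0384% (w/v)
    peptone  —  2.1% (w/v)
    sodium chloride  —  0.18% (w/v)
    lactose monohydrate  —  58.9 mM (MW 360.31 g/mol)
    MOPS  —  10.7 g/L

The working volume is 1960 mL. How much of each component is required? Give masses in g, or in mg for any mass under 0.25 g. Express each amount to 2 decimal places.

Scale factor relative to 1 L: 1.96.
ferric ammonium citrate: 0.0384% w/v = 0.384 g/L → 0.384 × 1.96 L = 0.75 g
peptone: 2.1% w/v = 21 g/L → 21 × 1.96 L = 41.16 g
sodium chloride: 0.18% w/v = 1.8 g/L → 1.8 × 1.96 L = 3.53 g
lactose monohydrate: 58.9 mmol/L × 360.31 g/mol × 1.96 L ÷ 1000 = 41.60 g
MOPS: 10.7 g/L × 1.96 L = 20.97 g

ferric ammonium citrate 0.75 g; peptone 41.16 g; sodium chloride 3.53 g; lactose monohydrate 41.60 g; MOPS 20.97 g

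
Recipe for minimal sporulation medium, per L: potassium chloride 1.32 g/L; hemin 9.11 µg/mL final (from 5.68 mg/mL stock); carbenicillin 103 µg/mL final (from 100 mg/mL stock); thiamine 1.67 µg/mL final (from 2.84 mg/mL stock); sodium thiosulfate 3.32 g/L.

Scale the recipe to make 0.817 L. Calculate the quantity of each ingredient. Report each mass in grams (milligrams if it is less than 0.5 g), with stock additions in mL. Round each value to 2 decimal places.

Scale factor relative to 1 L: 0.817.
potassium chloride: 1.32 g/L × 0.817 L = 1.08 g
hemin: dilute stock: 9.11 µg/mL × 817 mL ÷ 5680 µg/mL = 1.31 mL
carbenicillin: dilute stock: 103 µg/mL × 817 mL ÷ 100000 µg/mL = 0.84 mL
thiamine: dilute stock: 1.67 µg/mL × 817 mL ÷ 2840 µg/mL = 0.48 mL
sodium thiosulfate: 3.32 g/L × 0.817 L = 2.71 g

potassium chloride 1.08 g; hemin 1.31 mL; carbenicillin 0.84 mL; thiamine 0.48 mL; sodium thiosulfate 2.71 g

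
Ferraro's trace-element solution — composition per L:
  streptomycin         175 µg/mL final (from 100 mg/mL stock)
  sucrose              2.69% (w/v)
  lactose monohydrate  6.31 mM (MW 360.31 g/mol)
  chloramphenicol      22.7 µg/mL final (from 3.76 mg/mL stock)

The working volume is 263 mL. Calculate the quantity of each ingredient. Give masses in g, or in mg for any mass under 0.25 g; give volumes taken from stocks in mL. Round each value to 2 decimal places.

Target volume = 263 mL = 0.263 L.
streptomycin: C1V1 = C2V2 → 175 µg/mL × 263 mL ÷ 100000 µg/mL = 0.46 mL
sucrose: 2.69% w/v = 26.9 g/L → 26.9 × 0.263 L = 7.07 g
lactose monohydrate: 6.31 mmol/L × 360.31 g/mol × 0.263 L ÷ 1000 = 0.60 g
chloramphenicol: V = C2·V2/C1 = 22.7 µg/mL × 263 mL ÷ 3760 µg/mL = 1.59 mL

streptomycin 0.46 mL; sucrose 7.07 g; lactose monohydrate 0.60 g; chloramphenicol 1.59 mL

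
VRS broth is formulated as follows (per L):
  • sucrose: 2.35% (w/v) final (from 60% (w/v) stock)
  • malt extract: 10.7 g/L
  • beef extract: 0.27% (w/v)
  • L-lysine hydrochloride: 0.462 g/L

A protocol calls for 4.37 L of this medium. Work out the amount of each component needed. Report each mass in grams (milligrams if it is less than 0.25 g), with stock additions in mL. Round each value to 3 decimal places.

Scale factor relative to 1 L: 4.37.
sucrose: dilute stock: 2.35% ÷ 60% × 4370 mL = 171.158 mL
malt extract: 10.7 g/L × 4.37 L = 46.759 g
beef extract: 0.27% w/v = 2.7 g/L → 2.7 × 4.37 L = 11.799 g
L-lysine hydrochloride: 0.462 g/L × 4.37 L = 2.019 g

sucrose 171.158 mL; malt extract 46.759 g; beef extract 11.799 g; L-lysine hydrochloride 2.019 g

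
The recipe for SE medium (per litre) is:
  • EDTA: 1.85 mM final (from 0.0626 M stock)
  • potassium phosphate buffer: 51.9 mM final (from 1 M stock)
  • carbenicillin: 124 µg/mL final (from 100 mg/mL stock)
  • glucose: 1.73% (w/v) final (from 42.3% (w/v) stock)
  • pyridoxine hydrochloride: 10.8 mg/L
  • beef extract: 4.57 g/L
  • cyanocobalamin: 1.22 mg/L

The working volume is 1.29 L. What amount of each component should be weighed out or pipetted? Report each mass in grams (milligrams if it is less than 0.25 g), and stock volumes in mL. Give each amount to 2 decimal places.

EDTA 38.12 mL; potassium phosphate buffer 66.95 mL; carbenicillin 1.60 mL; glucose 52.76 mL; pyridoxine hydrochloride 13.93 mg; beef extract 5.90 g; cyanocobalamin 1.57 mg

Scale factor relative to 1 L: 1.29.
EDTA: C1V1 = C2V2 → 1.85 mM × 1290 mL ÷ 62.6 mM = 38.12 mL
potassium phosphate buffer: V = C2·V2/C1 = 51.9 mM × 1290 mL ÷ 1000 mM = 66.95 mL
carbenicillin: V = C2·V2/C1 = 124 µg/mL × 1290 mL ÷ 100000 µg/mL = 1.60 mL
glucose: dilute stock: 1.73% ÷ 42.3% × 1290 mL = 52.76 mL
pyridoxine hydrochloride: 10.8 mg/L × 1.29 L = 13.93 mg
beef extract: 4.57 g/L × 1.29 L = 5.90 g
cyanocobalamin: 1.22 mg/L × 1.29 L = 1.57 mg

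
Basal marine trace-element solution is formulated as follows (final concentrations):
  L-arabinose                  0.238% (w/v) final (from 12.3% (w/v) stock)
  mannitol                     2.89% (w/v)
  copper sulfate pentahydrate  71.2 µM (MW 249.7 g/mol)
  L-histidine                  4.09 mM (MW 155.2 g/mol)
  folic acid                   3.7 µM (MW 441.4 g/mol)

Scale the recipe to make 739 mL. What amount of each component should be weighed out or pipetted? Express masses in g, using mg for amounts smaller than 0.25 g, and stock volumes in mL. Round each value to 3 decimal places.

L-arabinose 14.299 mL; mannitol 21.357 g; copper sulfate pentahydrate 13.138 mg; L-histidine 0.469 g; folic acid 1.207 mg

Target volume = 739 mL = 0.739 L.
L-arabinose: dilute stock: 0.238% ÷ 12.3% × 739 mL = 14.299 mL
mannitol: 2.89 g per 100 mL × 739 mL ÷ 100 = 21.357 g
copper sulfate pentahydrate: 71.2 µmol/L × 249.7 g/mol × 0.739 L ÷ 1000 = 13.138 mg
L-histidine: 4.09 mmol/L × 155.2 g/mol × 0.739 L ÷ 1000 = 0.469 g
folic acid: 3.7 µmol/L × 441.4 g/mol × 0.739 L ÷ 1000 = 1.207 mg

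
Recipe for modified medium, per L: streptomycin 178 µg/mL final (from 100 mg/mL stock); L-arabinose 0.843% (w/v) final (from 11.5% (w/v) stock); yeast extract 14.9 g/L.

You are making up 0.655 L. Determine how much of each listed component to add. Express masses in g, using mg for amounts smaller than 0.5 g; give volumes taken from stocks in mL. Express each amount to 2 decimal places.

Scale factor relative to 1 L: 0.655.
streptomycin: C1V1 = C2V2 → 178 µg/mL × 655 mL ÷ 100000 µg/mL = 1.17 mL
L-arabinose: V = C2·V2/C1 = 0.843% ÷ 11.5% × 655 mL = 48.01 mL
yeast extract: 14.9 g/L × 0.655 L = 9.76 g

streptomycin 1.17 mL; L-arabinose 48.01 mL; yeast extract 9.76 g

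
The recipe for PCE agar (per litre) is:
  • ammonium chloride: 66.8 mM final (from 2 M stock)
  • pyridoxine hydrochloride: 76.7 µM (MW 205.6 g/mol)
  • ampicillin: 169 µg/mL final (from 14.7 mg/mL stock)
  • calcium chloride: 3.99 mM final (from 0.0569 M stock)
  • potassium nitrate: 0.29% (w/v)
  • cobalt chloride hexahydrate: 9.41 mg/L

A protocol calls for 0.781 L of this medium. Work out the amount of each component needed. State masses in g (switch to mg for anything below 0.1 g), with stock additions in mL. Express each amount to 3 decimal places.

Scale factor relative to 1 L: 0.781.
ammonium chloride: dilute stock: 66.8 mM × 781 mL ÷ 2000 mM = 26.085 mL
pyridoxine hydrochloride: 76.7 µmol/L × 205.6 g/mol × 0.781 L ÷ 1000 = 12.316 mg
ampicillin: C1V1 = C2V2 → 169 µg/mL × 781 mL ÷ 14700 µg/mL = 8.979 mL
calcium chloride: dilute stock: 3.99 mM × 781 mL ÷ 56.9 mM = 54.766 mL
potassium nitrate: 0.29% w/v = 2.9 g/L → 2.9 × 0.781 L = 2.265 g
cobalt chloride hexahydrate: 9.41 mg/L × 0.781 L = 7.349 mg

ammonium chloride 26.085 mL; pyridoxine hydrochloride 12.316 mg; ampicillin 8.979 mL; calcium chloride 54.766 mL; potassium nitrate 2.265 g; cobalt chloride hexahydrate 7.349 mg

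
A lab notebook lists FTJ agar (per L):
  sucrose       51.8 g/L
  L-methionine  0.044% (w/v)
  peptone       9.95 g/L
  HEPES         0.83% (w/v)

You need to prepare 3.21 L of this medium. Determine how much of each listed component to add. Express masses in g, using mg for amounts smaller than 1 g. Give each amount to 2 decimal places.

sucrose 166.28 g; L-methionine 1.41 g; peptone 31.94 g; HEPES 26.64 g

Working volume: 3.21 L.
sucrose: 51.8 g/L × 3.21 L = 166.28 g
L-methionine: 0.044 g per 100 mL × 3210 mL ÷ 100 = 1.41 g
peptone: 9.95 g/L × 3.21 L = 31.94 g
HEPES: 0.83 g per 100 mL × 3210 mL ÷ 100 = 26.64 g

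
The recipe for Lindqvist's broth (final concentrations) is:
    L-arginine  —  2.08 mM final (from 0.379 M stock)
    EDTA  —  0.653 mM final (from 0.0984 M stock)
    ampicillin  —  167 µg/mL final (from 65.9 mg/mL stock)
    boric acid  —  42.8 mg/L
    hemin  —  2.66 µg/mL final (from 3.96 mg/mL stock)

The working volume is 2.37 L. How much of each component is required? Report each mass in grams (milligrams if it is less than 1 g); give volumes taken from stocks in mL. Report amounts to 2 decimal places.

Working volume: 2.37 L.
L-arginine: V = C2·V2/C1 = 2.08 mM × 2370 mL ÷ 379 mM = 13.01 mL
EDTA: C1V1 = C2V2 → 0.653 mM × 2370 mL ÷ 98.4 mM = 15.73 mL
ampicillin: C1V1 = C2V2 → 167 µg/mL × 2370 mL ÷ 65900 µg/mL = 6.01 mL
boric acid: 42.8 mg/L × 2.37 L = 101.44 mg
hemin: C1V1 = C2V2 → 2.66 µg/mL × 2370 mL ÷ 3960 µg/mL = 1.59 mL

L-arginine 13.01 mL; EDTA 15.73 mL; ampicillin 6.01 mL; boric acid 101.44 mg; hemin 1.59 mL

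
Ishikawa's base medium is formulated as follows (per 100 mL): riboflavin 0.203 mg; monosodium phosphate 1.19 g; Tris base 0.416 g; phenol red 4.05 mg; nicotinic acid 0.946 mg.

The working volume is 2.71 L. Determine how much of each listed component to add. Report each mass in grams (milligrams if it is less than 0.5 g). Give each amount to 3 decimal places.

Scale factor = 2710 mL / 100 mL = 27.1.
riboflavin: 0.203 mg × (2710 mL / 100 mL) = 5.501 mg
monosodium phosphate: 1.19 g × (2710 mL / 100 mL) = 32.249 g
Tris base: 0.416 g × (2710 mL / 100 mL) = 11.274 g
phenol red: 4.05 mg × (2710 mL / 100 mL) = 109.755 mg
nicotinic acid: 0.946 mg × (2710 mL / 100 mL) = 25.637 mg

riboflavin 5.501 mg; monosodium phosphate 32.249 g; Tris base 11.274 g; phenol red 109.755 mg; nicotinic acid 25.637 mg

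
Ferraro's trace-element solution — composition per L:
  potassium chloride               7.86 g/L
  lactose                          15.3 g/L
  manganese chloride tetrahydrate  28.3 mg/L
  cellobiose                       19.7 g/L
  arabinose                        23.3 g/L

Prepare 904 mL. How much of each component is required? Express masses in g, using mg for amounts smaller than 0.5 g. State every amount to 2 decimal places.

potassium chloride 7.11 g; lactose 13.83 g; manganese chloride tetrahydrate 25.58 mg; cellobiose 17.81 g; arabinose 21.06 g

Working volume: 904 mL = 0.904 L.
potassium chloride: 7.86 g/L × 0.904 L = 7.11 g
lactose: 15.3 g/L × 0.904 L = 13.83 g
manganese chloride tetrahydrate: 28.3 mg/L × 0.904 L = 25.58 mg
cellobiose: 19.7 g/L × 0.904 L = 17.81 g
arabinose: 23.3 g/L × 0.904 L = 21.06 g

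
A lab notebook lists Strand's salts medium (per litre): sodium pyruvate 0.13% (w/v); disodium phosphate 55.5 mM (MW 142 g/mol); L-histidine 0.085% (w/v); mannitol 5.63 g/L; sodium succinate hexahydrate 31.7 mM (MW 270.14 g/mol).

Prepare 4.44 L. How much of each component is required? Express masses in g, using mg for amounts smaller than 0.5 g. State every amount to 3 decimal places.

Scale factor relative to 1 L: 4.44.
sodium pyruvate: 0.13 g per 100 mL × 4440 mL ÷ 100 = 5.772 g
disodium phosphate: 55.5 mmol/L × 142 g/mol × 4.44 L ÷ 1000 = 34.992 g
L-histidine: 0.085 g per 100 mL × 4440 mL ÷ 100 = 3.774 g
mannitol: 5.63 g/L × 4.44 L = 24.997 g
sodium succinate hexahydrate: 31.7 mmol/L × 270.14 g/mol × 4.44 L ÷ 1000 = 38.022 g

sodium pyruvate 5.772 g; disodium phosphate 34.992 g; L-histidine 3.774 g; mannitol 24.997 g; sodium succinate hexahydrate 38.022 g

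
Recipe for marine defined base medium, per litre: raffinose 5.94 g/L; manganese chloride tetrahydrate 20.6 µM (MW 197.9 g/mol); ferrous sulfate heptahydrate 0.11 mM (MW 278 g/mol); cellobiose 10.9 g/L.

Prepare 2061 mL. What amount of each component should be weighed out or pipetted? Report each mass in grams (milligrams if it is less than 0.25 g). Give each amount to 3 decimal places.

raffinose 12.242 g; manganese chloride tetrahydrate 8.402 mg; ferrous sulfate heptahydrate 63.025 mg; cellobiose 22.465 g

Scale factor relative to 1 L: 2.061.
raffinose: 5.94 g/L × 2.061 L = 12.242 g
manganese chloride tetrahydrate: 20.6 µmol/L × 197.9 g/mol × 2.061 L ÷ 1000 = 8.402 mg
ferrous sulfate heptahydrate: 0.11 mmol/L × 278 mg/mmol × 2.061 L = 63.025 mg
cellobiose: 10.9 g/L × 2.061 L = 22.465 g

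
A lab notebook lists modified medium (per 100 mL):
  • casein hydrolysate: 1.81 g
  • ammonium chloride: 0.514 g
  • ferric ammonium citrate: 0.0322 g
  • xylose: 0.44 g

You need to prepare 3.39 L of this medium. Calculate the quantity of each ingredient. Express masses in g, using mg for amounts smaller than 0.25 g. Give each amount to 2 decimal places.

Ratio of target to recipe volume: 3390 / 100 = 33.9.
casein hydrolysate: 1.81 g × (3390 mL / 100 mL) = 61.36 g
ammonium chloride: 0.514 g × (3390 mL / 100 mL) = 17.42 g
ferric ammonium citrate: 0.0322 g × (3390 mL / 100 mL) = 1.09 g
xylose: 0.44 g × (3390 mL / 100 mL) = 14.92 g

casein hydrolysate 61.36 g; ammonium chloride 17.42 g; ferric ammonium citrate 1.09 g; xylose 14.92 g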